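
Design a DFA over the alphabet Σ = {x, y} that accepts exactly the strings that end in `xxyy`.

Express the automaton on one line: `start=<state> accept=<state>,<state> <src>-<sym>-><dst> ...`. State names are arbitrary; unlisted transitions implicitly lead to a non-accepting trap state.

start=S0 accept=S4 S0-x->S1 S0-y->S0 S1-x->S2 S1-y->S0 S2-x->S2 S2-y->S3 S3-x->S1 S3-y->S4 S4-x->S1 S4-y->S0

Let each state record the length of the longest suffix of the input read so far that is also a prefix of `xxyy`. S1 means the last symbol is `x`; S2 means the last 2 symbols are `xx`; S3 means the last 3 symbols are `xxy`; S4 means the last 4 symbols are `xxyy`. Accept only at S4, where the string currently ends in `xxyy`.
        x   y  
>  S0   S1  S0 
   S1   S2  S0 
   S2   S2  S3 
   S3   S1  S4 
 * S4   S1  S0 
(> = start, * = accepting)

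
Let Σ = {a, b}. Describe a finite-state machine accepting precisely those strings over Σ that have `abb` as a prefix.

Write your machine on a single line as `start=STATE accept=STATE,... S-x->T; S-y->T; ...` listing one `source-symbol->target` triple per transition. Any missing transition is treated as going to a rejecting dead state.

Check the first 3 symbols one by one: q0 through q2 record how many have matched `abb` so far; any wrong symbol goes to the dead state q4. After all 3 match we enter the accepting sink q3.
5 states suffice.
        a   b  
>  q0   q1  q4 
   q1   q4  q2 
   q2   q4  q3 
 * q3   q3  q3 
   q4   q4  q4 
(> = start, * = accepting)

start=q0; accept=q3; q0-a->q1; q0-b->q4; q1-a->q4; q1-b->q2; q2-a->q4; q2-b->q3; q3-a->q3; q3-b->q3; q4-a->q4; q4-b->q4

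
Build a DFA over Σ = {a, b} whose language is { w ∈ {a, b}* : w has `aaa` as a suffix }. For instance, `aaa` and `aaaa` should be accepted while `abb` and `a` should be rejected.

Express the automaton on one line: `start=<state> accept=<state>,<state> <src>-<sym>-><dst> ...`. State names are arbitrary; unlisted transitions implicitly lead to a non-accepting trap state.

Remember how much of `aaa` the current input suffix matches. State q0 means no match yet; q1 means the last symbol is `a`; q2 means the last 2 symbols are `aa`; q3 means the last 3 symbols are `aaa`. Only q3 accepts. On a mismatch, fall back to the longest proper suffix that is still a prefix of `aaa`.
4 states suffice.
        a   b  
>  q0   q1  q0 
   q1   q2  q0 
   q2   q3  q0 
 * q3   q3  q0 
(> = start, * = accepting)

start=q0 accept=q3 q0-a->q1 q0-b->q0 q1-a->q2 q1-b->q0 q2-a->q3 q2-b->q0 q3-a->q3 q3-b->q0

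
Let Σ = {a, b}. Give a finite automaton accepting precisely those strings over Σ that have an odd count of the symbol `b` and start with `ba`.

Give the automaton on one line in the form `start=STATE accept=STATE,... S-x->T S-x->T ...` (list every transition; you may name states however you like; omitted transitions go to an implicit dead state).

Build one automaton per condition and run them in lockstep. One (2 states) tracks the count of `b`s modulo 2; the other (4 states) tracks whether the input so far still matches the prefix `ba`. Each combined state is a pair, one component from each; accept when both components accept. After merging equivalent states the machine shrinks.
5 states suffice.
        a   b  
>  s0   s1  s2 
   s1   s1  s1 
   s2   s3  s1 
 * s3   s3  s4 
   s4   s4  s3 
(> = start, * = accepting)

start=s0 accept=s3 s0-a->s1 s0-b->s2 s1-a->s1 s1-b->s1 s2-a->s3 s2-b->s1 s3-a->s3 s3-b->s4 s4-a->s4 s4-b->s3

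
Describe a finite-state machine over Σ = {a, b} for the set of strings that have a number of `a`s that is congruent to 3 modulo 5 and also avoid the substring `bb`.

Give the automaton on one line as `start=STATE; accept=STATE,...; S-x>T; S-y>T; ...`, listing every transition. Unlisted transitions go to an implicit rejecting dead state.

Build one automaton per condition and run them in lockstep. The first has 5 states tracking the count of `a`s modulo 5; the second has 3 states tracking partial matches of the forbidden pattern `bb`. A product state is a pair (one from each), accepting exactly when both do. Equivalent product states are then merged.
An 11-state machine:
          a    b  
>  q0     q1   q2 
   q1     q3   q4 
   q2     q1   q5 
   q3     q6   q7 
   q4     q3   q5 
   q5     q5   q5 
 * q6     q8   q9 
   q7     q6   q5 
   q8     q0  q10 
 * q9     q8   q5 
   q10    q0   q5 
(> = start, * = accepting)

start=q0; accept=q6,q9; q0-a>q1; q0-b>q2; q1-a>q3; q1-b>q4; q2-a>q1; q2-b>q5; q3-a>q6; q3-b>q7; q4-a>q3; q4-b>q5; q5-a>q5; q5-b>q5; q6-a>q8; q6-b>q9; q7-a>q6; q7-b>q5; q8-a>q0; q8-b>q10; q9-a>q8; q9-b>q5; q10-a>q0; q10-b>q5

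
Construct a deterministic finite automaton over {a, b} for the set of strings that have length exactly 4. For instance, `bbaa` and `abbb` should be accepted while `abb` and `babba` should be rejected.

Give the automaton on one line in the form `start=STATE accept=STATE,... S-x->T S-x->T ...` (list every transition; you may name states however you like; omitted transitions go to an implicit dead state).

We only need to distinguish lengths 0, 1, …, 4, and '>4'. Chain s0 → s1 → s2 → s3 → s4 → s5 on every symbol, with s5 looping. Accepting states: {s4}.
        a   b  
>  s0   s1  s1 
   s1   s2  s2 
   s2   s3  s3 
   s3   s4  s4 
 * s4   s5  s5 
   s5   s5  s5 
(> = start, * = accepting)

start=s0 accept=s4 s0-a->s1 s0-b->s1 s1-a->s2 s1-b->s2 s2-a->s3 s2-b->s3 s3-a->s4 s3-b->s4 s4-a->s5 s4-b->s5 s5-a->s5 s5-b->s5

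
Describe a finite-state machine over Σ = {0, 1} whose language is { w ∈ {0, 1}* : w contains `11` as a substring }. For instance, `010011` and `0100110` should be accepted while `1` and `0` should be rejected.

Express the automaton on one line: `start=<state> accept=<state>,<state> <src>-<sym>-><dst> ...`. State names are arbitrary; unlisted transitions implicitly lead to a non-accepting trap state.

States q0..q1 record the length of the longest prefix of `11` that matches the current input suffix. Reaching q2 means `11` has been seen, and we stay there forever. Accept from q2.
A 3-state machine:
        0   1  
>  q0   q0  q1 
   q1   q0  q2 
 * q2   q2  q2 
(> = start, * = accepting)

start=q0 accept=q2 q0-0->q0 q0-1->q1 q1-0->q0 q1-1->q2 q2-0->q2 q2-1->q2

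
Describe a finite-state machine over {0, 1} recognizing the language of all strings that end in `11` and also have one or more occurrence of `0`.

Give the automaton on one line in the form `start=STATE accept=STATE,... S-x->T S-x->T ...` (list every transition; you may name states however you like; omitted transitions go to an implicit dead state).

Run two small machines in parallel and take their product. The first has 3 states tracking how much of the suffix `11` has currently been matched; the second has 3 states tracking the count of `0`s, saturating at 2. A product state is a pair (one from each), accepting exactly when both do. Minimizing collapses redundant product states.
A 4-state machine:
        0   1  
>  s0   s1  s0 
   s1   s1  s2 
   s2   s1  s3 
 * s3   s1  s3 
(> = start, * = accepting)

start=s0 accept=s3 s0-0->s1 s0-1->s0 s1-0->s1 s1-1->s2 s2-0->s1 s2-1->s3 s3-0->s1 s3-1->s3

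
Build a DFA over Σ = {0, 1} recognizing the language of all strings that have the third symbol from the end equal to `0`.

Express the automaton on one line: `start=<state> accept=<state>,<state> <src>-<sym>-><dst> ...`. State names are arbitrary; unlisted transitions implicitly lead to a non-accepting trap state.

A DFA must remember the last 3 symbols (since which symbol is third-to-last isn't known until the input ends). Use one state per possible window of the last ≤3 symbols; accept from those whose window starts with `0`.
15 states suffice.
          0    1  
>  s0     s1   s2 
   s1     s3   s4 
   s2     s5   s6 
   s3     s7   s8 
   s4     s9  s10 
   s5    s11  s12 
   s6    s13  s14 
 * s7     s7   s8 
 * s8     s9  s10 
 * s9    s11  s12 
 * s10   s13  s14 
   s11    s7   s8 
   s12    s9  s10 
   s13   s11  s12 
   s14   s13  s14 
(> = start, * = accepting)

start=s0 accept=s7,s8,s9,s10 s0-0->s1 s0-1->s2 s1-0->s3 s1-1->s4 s2-0->s5 s2-1->s6 s3-0->s7 s3-1->s8 s4-0->s9 s4-1->s10 s5-0->s11 s5-1->s12 s6-0->s13 s6-1->s14 s7-0->s7 s7-1->s8 s8-0->s9 s8-1->s10 s9-0->s11 s9-1->s12 s10-0->s13 s10-1->s14 s11-0->s7 s11-1->s8 s12-0->s9 s12-1->s10 s13-0->s11 s13-1->s12 s14-0->s13 s14-1->s14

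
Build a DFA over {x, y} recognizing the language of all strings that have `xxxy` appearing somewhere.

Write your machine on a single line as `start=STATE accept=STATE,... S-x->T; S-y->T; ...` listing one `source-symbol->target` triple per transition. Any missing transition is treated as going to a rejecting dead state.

start=s0; accept=s4; s0-x->s1; s0-y->s0; s1-x->s2; s1-y->s0; s2-x->s3; s2-y->s0; s3-x->s3; s3-y->s4; s4-x->s4; s4-y->s4

Track how much of `xxxy` has been matched so far: state s0 is no progress, s4 is the absorbing accept state reached once `xxxy` has occurred. Intermediate states record partial matches; on a mismatch, fall back to the longest reusable overlap.
With 5 states:
        x   y  
>  s0   s1  s0 
   s1   s2  s0 
   s2   s3  s0 
   s3   s3  s4 
 * s4   s4  s4 
(> = start, * = accepting)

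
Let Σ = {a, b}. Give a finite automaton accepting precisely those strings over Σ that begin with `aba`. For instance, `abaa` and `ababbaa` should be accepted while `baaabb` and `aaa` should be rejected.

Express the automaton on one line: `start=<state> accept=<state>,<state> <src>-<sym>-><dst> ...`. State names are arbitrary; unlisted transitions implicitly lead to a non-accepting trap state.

Check the first 3 symbols one by one: q0 through q2 record how many have matched `aba` so far; any wrong symbol goes to the dead state q4. After all 3 match we enter the accepting sink q3.
With 5 states:
        a   b  
>  q0   q1  q4 
   q1   q4  q2 
   q2   q3  q4 
 * q3   q3  q3 
   q4   q4  q4 
(> = start, * = accepting)

start=q0 accept=q3 q0-a->q1 q0-b->q4 q1-a->q4 q1-b->q2 q2-a->q3 q2-b->q4 q3-a->q3 q3-b->q3 q4-a->q4 q4-b->q4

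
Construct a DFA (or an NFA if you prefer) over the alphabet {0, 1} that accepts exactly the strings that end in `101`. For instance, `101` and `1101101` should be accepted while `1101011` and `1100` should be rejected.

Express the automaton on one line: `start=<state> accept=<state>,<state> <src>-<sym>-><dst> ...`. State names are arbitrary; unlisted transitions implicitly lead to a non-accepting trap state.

Let each state record the length of the longest suffix of the input read so far that is also a prefix of `101`. S1 means the last symbol is `1`; S2 means the last 2 symbols are `10`; S3 means the last 3 symbols are `101`. Accept only at S3, where the string currently ends in `101`.
        0   1  
>  S0   S0  S1 
   S1   S2  S1 
   S2   S0  S3 
 * S3   S2  S1 
(> = start, * = accepting)

start=S0 accept=S3 S0-0->S0 S0-1->S1 S1-0->S2 S1-1->S1 S2-0->S0 S2-1->S3 S3-0->S2 S3-1->S1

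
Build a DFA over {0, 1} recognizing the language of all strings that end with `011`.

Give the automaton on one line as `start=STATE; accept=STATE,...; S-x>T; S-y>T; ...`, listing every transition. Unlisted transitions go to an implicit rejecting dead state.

start=s0; accept=s3; s0-0>s1; s0-1>s0; s1-0>s1; s1-1>s2; s2-0>s1; s2-1>s3; s3-0>s1; s3-1>s0

Remember how much of `011` the current input suffix matches. State s0 means no match yet; s1 means the last symbol is `0`; s2 means the last 2 symbols are `01`; s3 means the last 3 symbols are `011`. Only s3 accepts. On a mismatch, fall back to the longest proper suffix that is still a prefix of `011`.
A 4-state machine:
        0   1  
>  s0   s1  s0 
   s1   s1  s2 
   s2   s1  s3 
 * s3   s1  s0 
(> = start, * = accepting)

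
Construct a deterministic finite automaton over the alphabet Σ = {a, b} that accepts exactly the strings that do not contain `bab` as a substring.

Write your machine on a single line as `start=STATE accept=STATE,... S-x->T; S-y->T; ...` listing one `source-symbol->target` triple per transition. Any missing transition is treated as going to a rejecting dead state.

Track partial matches of the forbidden pattern `bab`. State S3 is a dead state reached once `bab` has occurred; every other state accepts. S0 means no part of `bab` is currently matched.
A 4-state machine:
        a   b  
>* S0   S0  S1 
 * S1   S2  S1 
 * S2   S0  S3 
   S3   S3  S3 
(> = start, * = accepting)

start=S0; accept=S0,S1,S2; S0-a->S0; S0-b->S1; S1-a->S2; S1-b->S1; S2-a->S0; S2-b->S3; S3-a->S3; S3-b->S3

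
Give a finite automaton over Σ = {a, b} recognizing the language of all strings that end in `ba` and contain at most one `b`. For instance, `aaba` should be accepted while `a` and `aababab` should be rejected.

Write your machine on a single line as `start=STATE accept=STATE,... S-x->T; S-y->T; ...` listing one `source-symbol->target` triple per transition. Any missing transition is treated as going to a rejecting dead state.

Run two small machines in parallel and take their product. The first has 3 states tracking how much of the suffix `ba` has currently been matched; the second has 3 states tracking the count of `b`s, saturating at 2. A product state is a pair (one from each), accepting exactly when both do. Minimizing collapses redundant product states.
With 4 states:
        a   b  
>  q0   q0  q1 
   q1   q2  q3 
 * q2   q3  q3 
   q3   q3  q3 
(> = start, * = accepting)

start=q0; accept=q2; q0-a->q0; q0-b->q1; q1-a->q2; q1-b->q3; q2-a->q3; q2-b->q3; q3-a->q3; q3-b->q3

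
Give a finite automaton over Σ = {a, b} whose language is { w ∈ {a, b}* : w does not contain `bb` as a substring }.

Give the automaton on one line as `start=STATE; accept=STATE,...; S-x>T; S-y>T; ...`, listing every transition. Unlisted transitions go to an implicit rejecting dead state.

start=S0; accept=S0,S1; S0-a>S0; S0-b>S1; S1-a>S0; S1-b>S2; S2-a>S2; S2-b>S2

This is the complement of 'contains `bb`'. Use the same substring-matching states — S0 through S2 holding how much of `bb` has just been matched — but flip the accepting set: everything except the trap S2 accepts.
A 3-state machine:
        a   b  
>* S0   S0  S1 
 * S1   S0  S2 
   S2   S2  S2 
(> = start, * = accepting)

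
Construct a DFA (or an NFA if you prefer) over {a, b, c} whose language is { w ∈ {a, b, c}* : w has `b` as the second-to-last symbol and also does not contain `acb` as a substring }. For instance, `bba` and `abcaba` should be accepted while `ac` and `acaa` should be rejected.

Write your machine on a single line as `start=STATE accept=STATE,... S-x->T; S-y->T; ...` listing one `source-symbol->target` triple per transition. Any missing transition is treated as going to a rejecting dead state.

Build one automaton per condition and run them in lockstep. The first has 13 states tracking the last 2 symbols read; the second has 4 states tracking partial matches of the forbidden pattern `acb`. A product state is a pair (one from each), accepting exactly when both do. Equivalent product states are then merged.
With 8 states:
        a   b   c  
>  s0   s1  s2  s0 
   s1   s1  s2  s3 
   s2   s4  s5  s6 
   s3   s1  s7  s0 
 * s4   s1  s2  s3 
 * s5   s4  s5  s6 
 * s6   s1  s2  s0 
   s7   s7  s7  s7 
(> = start, * = accepting)

start=s0; accept=s4,s5,s6; s0-a->s1; s0-b->s2; s0-c->s0; s1-a->s1; s1-b->s2; s1-c->s3; s2-a->s4; s2-b->s5; s2-c->s6; s3-a->s1; s3-b->s7; s3-c->s0; s4-a->s1; s4-b->s2; s4-c->s3; s5-a->s4; s5-b->s5; s5-c->s6; s6-a->s1; s6-b->s2; s6-c->s0; s7-a->s7; s7-b->s7; s7-c->s7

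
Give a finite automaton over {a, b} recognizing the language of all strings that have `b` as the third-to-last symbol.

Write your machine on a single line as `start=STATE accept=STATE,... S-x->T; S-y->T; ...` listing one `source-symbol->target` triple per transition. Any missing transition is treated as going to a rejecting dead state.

Because acceptance depends on a position counted from the end, the machine has to buffer the most recent 3 symbols. Make each state the string of the last up-to-3 symbols read; on input `x` shift the window left and append `x`. Accept when the buffered window has length 3 and begins with `b`.
15 states suffice.
          a    b  
>  q0     q1   q2 
   q1     q3   q4 
   q2     q5   q6 
   q3     q7   q8 
   q4     q9  q10 
   q5    q11  q12 
   q6    q13  q14 
   q7     q7   q8 
   q8     q9  q10 
   q9    q11  q12 
   q10   q13  q14 
 * q11    q7   q8 
 * q12    q9  q10 
 * q13   q11  q12 
 * q14   q13  q14 
(> = start, * = accepting)

start=q0; accept=q11,q12,q13,q14; q0-a->q1; q0-b->q2; q1-a->q3; q1-b->q4; q2-a->q5; q2-b->q6; q3-a->q7; q3-b->q8; q4-a->q9; q4-b->q10; q5-a->q11; q5-b->q12; q6-a->q13; q6-b->q14; q7-a->q7; q7-b->q8; q8-a->q9; q8-b->q10; q9-a->q11; q9-b->q12; q10-a->q13; q10-b->q14; q11-a->q7; q11-b->q8; q12-a->q9; q12-b->q10; q13-a->q11; q13-b->q12; q14-a->q13; q14-b->q14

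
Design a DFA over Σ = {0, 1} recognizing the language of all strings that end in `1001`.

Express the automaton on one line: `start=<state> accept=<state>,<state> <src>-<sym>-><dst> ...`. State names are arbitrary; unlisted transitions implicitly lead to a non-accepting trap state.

Remember how much of `1001` the current input suffix matches. State S0 means no match yet; S1 means the last symbol is `1`; S2 means the last 2 symbols are `10`; S3 means the last 3 symbols are `100`; S4 means the last 4 symbols are `1001`. Only S4 accepts. On a mismatch, fall back to the longest proper suffix that is still a prefix of `1001`.
A 5-state machine:
        0   1  
>  S0   S0  S1 
   S1   S2  S1 
   S2   S3  S1 
   S3   S0  S4 
 * S4   S2  S1 
(> = start, * = accepting)

start=S0 accept=S4 S0-0->S0 S0-1->S1 S1-0->S2 S1-1->S1 S2-0->S3 S2-1->S1 S3-0->S0 S3-1->S4 S4-0->S2 S4-1->S1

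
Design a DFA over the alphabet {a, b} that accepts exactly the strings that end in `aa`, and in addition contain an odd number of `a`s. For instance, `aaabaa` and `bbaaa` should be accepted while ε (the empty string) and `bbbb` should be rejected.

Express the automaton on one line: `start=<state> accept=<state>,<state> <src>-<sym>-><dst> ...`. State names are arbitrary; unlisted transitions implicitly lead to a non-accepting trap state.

Handle the two conditions separately and then intersect. One (3 states) tracks how much of the suffix `aa` has currently been matched; the other (2 states) tracks the count of `a`s modulo 2. Each combined state is a pair, one component from each; accept when both components accept. Minimizing collapses redundant product states.
With 4 states:
        a   b  
>  S0   S1  S0 
   S1   S2  S1 
   S2   S3  S0 
 * S3   S2  S1 
(> = start, * = accepting)

start=S0 accept=S3 S0-a->S1 S0-b->S0 S1-a->S2 S1-b->S1 S2-a->S3 S2-b->S0 S3-a->S2 S3-b->S1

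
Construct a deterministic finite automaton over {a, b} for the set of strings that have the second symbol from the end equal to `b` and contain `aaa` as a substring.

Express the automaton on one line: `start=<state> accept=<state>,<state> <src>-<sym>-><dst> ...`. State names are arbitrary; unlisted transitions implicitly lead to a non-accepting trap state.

start=S0 accept=S9,S10 S0-a->S1 S0-b->S2 S1-a->S3 S1-b->S4 S2-a->S5 S2-b->S6 S3-a->S7 S3-b->S4 S4-a->S5 S4-b->S6 S5-a->S3 S5-b->S4 S6-a->S5 S6-b->S6 S7-a->S7 S7-b->S8 S8-a->S9 S8-b->S10 S9-a->S7 S9-b->S8 S10-a->S9 S10-b->S10

Handle the two conditions separately and then intersect. The first has 7 states tracking the last 2 symbols read; the second has 4 states tracking whether and how much of `aaa` has been seen. A product state is a pair (one from each), accepting exactly when both do.
          a    b  
>  S0     S1   S2 
   S1     S3   S4 
   S2     S5   S6 
   S3     S7   S4 
   S4     S5   S6 
   S5     S3   S4 
   S6     S5   S6 
   S7     S7   S8 
   S8     S9  S10 
 * S9     S7   S8 
 * S10    S9  S10 
(> = start, * = accepting)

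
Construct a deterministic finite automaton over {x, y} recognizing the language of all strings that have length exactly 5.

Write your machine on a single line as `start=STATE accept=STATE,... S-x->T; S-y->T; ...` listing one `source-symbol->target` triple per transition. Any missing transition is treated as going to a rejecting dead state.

Count input length up to 6: every symbol moves from s0 toward s6, which means 'more than 5' and absorbs. Accept from {s5}.
        x   y  
>  s0   s1  s1 
   s1   s2  s2 
   s2   s3  s3 
   s3   s4  s4 
   s4   s5  s5 
 * s5   s6  s6 
   s6   s6  s6 
(> = start, * = accepting)

start=s0; accept=s5; s0-x->s1; s0-y->s1; s1-x->s2; s1-y->s2; s2-x->s3; s2-y->s3; s3-x->s4; s3-y->s4; s4-x->s5; s4-y->s5; s5-x->s6; s5-y->s6; s6-x->s6; s6-y->s6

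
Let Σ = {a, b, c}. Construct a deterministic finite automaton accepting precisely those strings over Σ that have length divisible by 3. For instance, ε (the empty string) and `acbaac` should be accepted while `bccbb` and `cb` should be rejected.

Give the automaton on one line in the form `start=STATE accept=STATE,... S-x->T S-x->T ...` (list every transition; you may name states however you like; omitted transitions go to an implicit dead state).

start=q0 accept=q0 q0-a->q1 q0-b->q1 q0-c->q1 q1-a->q2 q1-b->q2 q1-c->q2 q2-a->q0 q2-b->q0 q2-c->q0

Count input length modulo 3: every symbol advances one step around the cycle q0 → q1 → q2 → q0. Accept at q0.
        a   b   c  
>* q0   q1  q1  q1 
   q1   q2  q2  q2 
   q2   q0  q0  q0 
(> = start, * = accepting)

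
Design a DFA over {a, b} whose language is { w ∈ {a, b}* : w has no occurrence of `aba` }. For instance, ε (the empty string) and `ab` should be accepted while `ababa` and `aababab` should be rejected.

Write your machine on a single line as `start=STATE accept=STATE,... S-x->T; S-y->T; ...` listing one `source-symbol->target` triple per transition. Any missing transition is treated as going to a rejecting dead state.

start=q0; accept=q0,q1,q2; q0-a->q1; q0-b->q0; q1-a->q1; q1-b->q2; q2-a->q3; q2-b->q0; q3-a->q3; q3-b->q3

Track partial matches of the forbidden pattern `aba`. State q3 is a dead state reached once `aba` has occurred; every other state accepts. q0 means no part of `aba` is currently matched.
A 4-state machine:
        a   b  
>* q0   q1  q0 
 * q1   q1  q2 
 * q2   q3  q0 
   q3   q3  q3 
(> = start, * = accepting)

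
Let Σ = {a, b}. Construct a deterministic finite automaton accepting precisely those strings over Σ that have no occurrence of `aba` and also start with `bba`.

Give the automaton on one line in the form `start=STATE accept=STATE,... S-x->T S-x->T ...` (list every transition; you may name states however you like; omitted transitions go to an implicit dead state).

Build one automaton per condition and run them in lockstep. The first has 4 states tracking partial matches of the forbidden pattern `aba`; the second has 5 states tracking whether the input so far still matches the prefix `bba`. A product state is a pair (one from each), accepting exactly when both do. After merging equivalent states the machine shrinks.
7 states suffice.
        a   b  
>  q0   q1  q2 
   q1   q1  q1 
   q2   q1  q3 
   q3   q4  q1 
 * q4   q4  q5 
 * q5   q1  q6 
 * q6   q4  q6 
(> = start, * = accepting)

start=q0 accept=q4,q5,q6 q0-a->q1 q0-b->q2 q1-a->q1 q1-b->q1 q2-a->q1 q2-b->q3 q3-a->q4 q3-b->q1 q4-a->q4 q4-b->q5 q5-a->q1 q5-b->q6 q6-a->q4 q6-b->q6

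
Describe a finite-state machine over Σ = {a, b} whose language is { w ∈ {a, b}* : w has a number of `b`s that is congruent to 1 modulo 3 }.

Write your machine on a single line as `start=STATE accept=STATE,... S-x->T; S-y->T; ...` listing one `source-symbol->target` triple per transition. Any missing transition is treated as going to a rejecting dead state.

Keep the running count of `b`s modulo 3: each `b` advances along the cycle q0 → q1 → q2 → q0 while other symbols loop. Accept at q1.
With 3 states:
        a   b  
>  q0   q0  q1 
 * q1   q1  q2 
   q2   q2  q0 
(> = start, * = accepting)

start=q0; accept=q1; q0-a->q0; q0-b->q1; q1-a->q1; q1-b->q2; q2-a->q2; q2-b->q0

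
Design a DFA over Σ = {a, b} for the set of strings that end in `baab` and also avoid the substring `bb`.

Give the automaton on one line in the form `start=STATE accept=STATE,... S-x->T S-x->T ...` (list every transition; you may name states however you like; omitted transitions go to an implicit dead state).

Run two small machines in parallel and take their product. One (5 states) tracks how much of the suffix `baab` has currently been matched; the other (3 states) tracks partial matches of the forbidden pattern `bb`. Each combined state is a pair, one component from each; accept when both components accept. After merging equivalent states the machine shrinks.
        a   b  
>  q0   q0  q1 
   q1   q2  q3 
   q2   q4  q1 
   q3   q3  q3 
   q4   q0  q5 
 * q5   q2  q3 
(> = start, * = accepting)

start=q0 accept=q5 q0-a->q0 q0-b->q1 q1-a->q2 q1-b->q3 q2-a->q4 q2-b->q1 q3-a->q3 q3-b->q3 q4-a->q0 q4-b->q5 q5-a->q2 q5-b->q3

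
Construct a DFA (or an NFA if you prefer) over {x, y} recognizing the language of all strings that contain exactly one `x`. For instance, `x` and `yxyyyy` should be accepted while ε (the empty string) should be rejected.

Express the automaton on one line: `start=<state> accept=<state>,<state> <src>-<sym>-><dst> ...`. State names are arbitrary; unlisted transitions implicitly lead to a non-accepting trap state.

start=s0 accept=s1 s0-x->s1 s0-y->s0 s1-x->s2 s1-y->s1 s2-x->s2 s2-y->s2

Only the number of `x`s matters, and only up to 2. Make a chain s0 → s1 → s2 advanced by each `x` (with s2 absorbing); every other symbol self-loops. The accepting set is {s1}.
3 states suffice.
        x   y  
>  s0   s1  s0 
 * s1   s2  s1 
   s2   s2  s2 
(> = start, * = accepting)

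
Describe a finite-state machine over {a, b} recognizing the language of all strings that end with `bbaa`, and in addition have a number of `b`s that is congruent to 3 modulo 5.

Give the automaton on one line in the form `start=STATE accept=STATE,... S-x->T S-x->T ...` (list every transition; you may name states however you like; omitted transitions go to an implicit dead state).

Run two small machines in parallel and take their product. The first has 5 states tracking how much of the suffix `bbaa` has currently been matched; the second has 5 states tracking the count of `b`s modulo 5. A product state is a pair (one from each), accepting exactly when both do. Minimizing collapses redundant product states.
        a   b  
>  q0   q0  q1 
   q1   q1  q2 
   q2   q3  q4 
   q3   q3  q5 
   q4   q6  q7 
   q5   q5  q7 
   q6   q8  q7 
   q7   q7  q0 
 * q8   q5  q7 
(> = start, * = accepting)

start=q0 accept=q8 q0-a->q0 q0-b->q1 q1-a->q1 q1-b->q2 q2-a->q3 q2-b->q4 q3-a->q3 q3-b->q5 q4-a->q6 q4-b->q7 q5-a->q5 q5-b->q7 q6-a->q8 q6-b->q7 q7-a->q7 q7-b->q0 q8-a->q5 q8-b->q7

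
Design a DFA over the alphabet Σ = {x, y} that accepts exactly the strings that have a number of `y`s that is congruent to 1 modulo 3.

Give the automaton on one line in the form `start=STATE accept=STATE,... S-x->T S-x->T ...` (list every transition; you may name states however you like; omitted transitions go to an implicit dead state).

Keep the running count of `y`s modulo 3: each `y` advances along the cycle s0 → s1 → s2 → s0 while other symbols loop. Accept at s1.
3 states suffice.
        x   y  
>  s0   s0  s1 
 * s1   s1  s2 
   s2   s2  s0 
(> = start, * = accepting)

start=s0 accept=s1 s0-x->s0 s0-y->s1 s1-x->s1 s1-y->s2 s2-x->s2 s2-y->s0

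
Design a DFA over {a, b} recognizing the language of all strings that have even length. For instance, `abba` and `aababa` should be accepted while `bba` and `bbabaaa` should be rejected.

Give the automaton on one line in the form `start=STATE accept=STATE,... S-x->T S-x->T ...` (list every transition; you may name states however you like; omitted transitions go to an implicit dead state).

Count input length modulo 2: every symbol advances one step around the cycle q0 → q1 → q0. Accept at q0.
A 2-state machine:
        a   b  
>* q0   q1  q1 
   q1   q0  q0 
(> = start, * = accepting)

start=q0 accept=q0 q0-a->q1 q0-b->q1 q1-a->q0 q1-b->q0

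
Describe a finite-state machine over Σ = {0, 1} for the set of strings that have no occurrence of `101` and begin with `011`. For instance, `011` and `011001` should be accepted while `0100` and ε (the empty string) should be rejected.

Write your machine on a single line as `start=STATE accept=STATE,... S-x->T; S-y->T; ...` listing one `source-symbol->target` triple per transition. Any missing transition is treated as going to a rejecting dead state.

start=q0; accept=q4,q5,q6; q0-0->q1; q0-1->q2; q1-0->q2; q1-1->q3; q2-0->q2; q2-1->q2; q3-0->q2; q3-1->q4; q4-0->q5; q4-1->q4; q5-0->q6; q5-1->q2; q6-0->q6; q6-1->q4

Run two small machines in parallel and take their product. One (4 states) tracks partial matches of the forbidden pattern `101`; the other (5 states) tracks whether the input so far still matches the prefix `011`. Each combined state is a pair, one component from each; accept when both components accept. After merging equivalent states the machine shrinks.
        0   1  
>  q0   q1  q2 
   q1   q2  q3 
   q2   q2  q2 
   q3   q2  q4 
 * q4   q5  q4 
 * q5   q6  q2 
 * q6   q6  q4 
(> = start, * = accepting)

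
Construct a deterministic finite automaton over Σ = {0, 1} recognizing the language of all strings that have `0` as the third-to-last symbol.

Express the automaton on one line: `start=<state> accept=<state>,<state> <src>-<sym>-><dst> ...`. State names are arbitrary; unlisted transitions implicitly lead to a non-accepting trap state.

start=q0 accept=q7,q8,q9,q10 q0-0->q1 q0-1->q2 q1-0->q3 q1-1->q4 q2-0->q5 q2-1->q6 q3-0->q7 q3-1->q8 q4-0->q9 q4-1->q10 q5-0->q11 q5-1->q12 q6-0->q13 q6-1->q14 q7-0->q7 q7-1->q8 q8-0->q9 q8-1->q10 q9-0->q11 q9-1->q12 q10-0->q13 q10-1->q14 q11-0->q7 q11-1->q8 q12-0->q9 q12-1->q10 q13-0->q11 q13-1->q12 q14-0->q13 q14-1->q14

Because acceptance depends on a position counted from the end, the machine has to buffer the most recent 3 symbols. Make each state the string of the last up-to-3 symbols read; on input `x` shift the window left and append `x`. Accept when the buffered window has length 3 and begins with `0`.
With 15 states:
          0    1  
>  q0     q1   q2 
   q1     q3   q4 
   q2     q5   q6 
   q3     q7   q8 
   q4     q9  q10 
   q5    q11  q12 
   q6    q13  q14 
 * q7     q7   q8 
 * q8     q9  q10 
 * q9    q11  q12 
 * q10   q13  q14 
   q11    q7   q8 
   q12    q9  q10 
   q13   q11  q12 
   q14   q13  q14 
(> = start, * = accepting)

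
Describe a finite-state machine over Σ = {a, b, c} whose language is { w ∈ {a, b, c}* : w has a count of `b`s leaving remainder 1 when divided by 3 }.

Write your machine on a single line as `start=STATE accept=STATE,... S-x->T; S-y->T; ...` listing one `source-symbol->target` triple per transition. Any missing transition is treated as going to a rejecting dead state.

Keep the running count of `b`s modulo 3: each `b` advances along the cycle s0 → s1 → s2 → s0 while other symbols loop. Accept at s1.
A 3-state machine:
        a   b   c  
>  s0   s0  s1  s0 
 * s1   s1  s2  s1 
   s2   s2  s0  s2 
(> = start, * = accepting)

start=s0; accept=s1; s0-a->s0; s0-b->s1; s0-c->s0; s1-a->s1; s1-b->s2; s1-c->s1; s2-a->s2; s2-b->s0; s2-c->s2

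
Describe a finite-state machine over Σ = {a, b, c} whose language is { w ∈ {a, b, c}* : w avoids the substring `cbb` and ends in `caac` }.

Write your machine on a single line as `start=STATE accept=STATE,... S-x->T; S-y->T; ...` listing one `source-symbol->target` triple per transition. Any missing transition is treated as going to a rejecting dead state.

Run two small machines in parallel and take their product. One (4 states) tracks partial matches of the forbidden pattern `cbb`; the other (5 states) tracks how much of the suffix `caac` has currently been matched. Each combined state is a pair, one component from each; accept when both components accept. Equivalent product states are then merged.
        a   b   c  
>  S0   S0  S0  S1 
   S1   S2  S3  S1 
   S2   S4  S0  S1 
   S3   S0  S5  S1 
   S4   S0  S0  S6 
   S5   S5  S5  S5 
 * S6   S2  S3  S1 
(> = start, * = accepting)

start=S0; accept=S6; S0-a->S0; S0-b->S0; S0-c->S1; S1-a->S2; S1-b->S3; S1-c->S1; S2-a->S4; S2-b->S0; S2-c->S1; S3-a->S0; S3-b->S5; S3-c->S1; S4-a->S0; S4-b->S0; S4-c->S6; S5-a->S5; S5-b->S5; S5-c->S5; S6-a->S2; S6-b->S3; S6-c->S1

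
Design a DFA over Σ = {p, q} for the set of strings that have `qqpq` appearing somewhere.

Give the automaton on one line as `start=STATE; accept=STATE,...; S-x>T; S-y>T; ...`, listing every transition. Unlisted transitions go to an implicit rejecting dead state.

start=A; accept=E; A-p>A; A-q>B; B-p>A; B-q>C; C-p>D; C-q>C; D-p>A; D-q>E; E-p>E; E-q>E

Track how much of `qqpq` has been matched so far: state A is no progress, E is the absorbing accept state reached once `qqpq` has occurred. Intermediate states record partial matches; on a mismatch, fall back to the longest reusable overlap.
       p  q 
>  A   A  B 
   B   A  C 
   C   D  C 
   D   A  E 
 * E   E  E 
(> = start, * = accepting)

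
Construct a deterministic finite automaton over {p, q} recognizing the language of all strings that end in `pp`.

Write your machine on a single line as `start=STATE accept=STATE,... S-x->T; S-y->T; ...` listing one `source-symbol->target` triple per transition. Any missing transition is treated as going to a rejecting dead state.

Let each state record the length of the longest suffix of the input read so far that is also a prefix of `pp`. S1 means the last symbol is `p`; S2 means the last 2 symbols are `pp`. Accept only at S2, where the string currently ends in `pp`.
With 3 states:
        p   q  
>  S0   S1  S0 
   S1   S2  S0 
 * S2   S2  S0 
(> = start, * = accepting)

start=S0; accept=S2; S0-p->S1; S0-q->S0; S1-p->S2; S1-q->S0; S2-p->S2; S2-q->S0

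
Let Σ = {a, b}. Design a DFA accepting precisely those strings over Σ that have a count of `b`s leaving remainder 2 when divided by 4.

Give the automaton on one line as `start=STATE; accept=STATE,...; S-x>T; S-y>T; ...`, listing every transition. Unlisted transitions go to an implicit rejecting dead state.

The only thing that matters is how many `b`s have appeared, reduced mod 4. Use one state per residue: q0 for 0, …, q3 for 3. Reading `b` moves to the next residue; anything else stays put. q2 is accepting.
A 4-state machine:
        a   b  
>  q0   q0  q1 
   q1   q1  q2 
 * q2   q2  q3 
   q3   q3  q0 
(> = start, * = accepting)

start=q0; accept=q2; q0-a>q0; q0-b>q1; q1-a>q1; q1-b>q2; q2-a>q2; q2-b>q3; q3-a>q3; q3-b>q0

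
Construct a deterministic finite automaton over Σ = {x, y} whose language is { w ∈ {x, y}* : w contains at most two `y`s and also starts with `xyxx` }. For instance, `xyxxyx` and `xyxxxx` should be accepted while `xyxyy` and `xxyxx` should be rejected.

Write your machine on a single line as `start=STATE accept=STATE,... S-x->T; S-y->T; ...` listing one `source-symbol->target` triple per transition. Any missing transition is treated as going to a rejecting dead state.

start=q0; accept=q8,q9; q0-x->q1; q0-y->q2; q1-x->q3; q1-y->q4; q2-x->q2; q2-y->q5; q3-x->q3; q3-y->q2; q4-x->q6; q4-y->q5; q5-x->q5; q5-y->q7; q6-x->q8; q6-y->q5; q7-x->q7; q7-y->q7; q8-x->q8; q8-y->q9; q9-x->q9; q9-y->q10; q10-x->q10; q10-y->q10

Handle the two conditions separately and then intersect. One (4 states) tracks the count of `y`s, saturating at 3; the other (6 states) tracks whether the input so far still matches the prefix `xyxx`. Each combined state is a pair, one component from each; accept when both components accept.
11 states suffice.
          x    y  
>  q0     q1   q2 
   q1     q3   q4 
   q2     q2   q5 
   q3     q3   q2 
   q4     q6   q5 
   q5     q5   q7 
   q6     q8   q5 
   q7     q7   q7 
 * q8     q8   q9 
 * q9     q9  q10 
   q10   q10  q10 
(> = start, * = accepting)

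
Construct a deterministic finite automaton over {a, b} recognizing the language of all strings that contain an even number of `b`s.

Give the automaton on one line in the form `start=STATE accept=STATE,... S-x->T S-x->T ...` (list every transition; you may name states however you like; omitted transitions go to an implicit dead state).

Keep the running count of `b`s modulo 2: each `b` advances along the cycle s0 → s1 → s0 while other symbols loop. Accept at s0.
With 2 states:
        a   b  
>* s0   s0  s1 
   s1   s1  s0 
(> = start, * = accepting)

start=s0 accept=s0 s0-a->s0 s0-b->s1 s1-a->s1 s1-b->s0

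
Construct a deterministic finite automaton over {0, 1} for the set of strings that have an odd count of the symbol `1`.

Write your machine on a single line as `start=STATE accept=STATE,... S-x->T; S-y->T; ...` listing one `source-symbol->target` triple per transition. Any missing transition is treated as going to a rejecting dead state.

start=s0; accept=s1; s0-0->s0; s0-1->s1; s1-0->s1; s1-1->s0

Keep the running count of `1`s modulo 2: each `1` advances along the cycle s0 → s1 → s0 while other symbols loop. Accept at s1.
With 2 states:
        0   1  
>  s0   s0  s1 
 * s1   s1  s0 
(> = start, * = accepting)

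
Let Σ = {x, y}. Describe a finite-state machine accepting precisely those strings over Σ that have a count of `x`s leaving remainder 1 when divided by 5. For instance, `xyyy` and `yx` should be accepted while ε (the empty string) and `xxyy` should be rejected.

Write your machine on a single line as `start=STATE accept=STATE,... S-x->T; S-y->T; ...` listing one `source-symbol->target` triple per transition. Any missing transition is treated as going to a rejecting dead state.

start=s0; accept=s1; s0-x->s1; s0-y->s0; s1-x->s2; s1-y->s1; s2-x->s3; s2-y->s2; s3-x->s4; s3-y->s3; s4-x->s0; s4-y->s4

Keep the running count of `x`s modulo 5: each `x` advances along the cycle s0 → s1 → s2 → s3 → s4 → s0 while other symbols loop. Accept at s1.
A 5-state machine:
        x   y  
>  s0   s1  s0 
 * s1   s2  s1 
   s2   s3  s2 
   s3   s4  s3 
   s4   s0  s4 
(> = start, * = accepting)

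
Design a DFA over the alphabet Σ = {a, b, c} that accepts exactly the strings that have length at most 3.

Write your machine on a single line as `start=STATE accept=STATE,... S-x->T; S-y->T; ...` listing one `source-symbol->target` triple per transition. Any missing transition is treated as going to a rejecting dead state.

Count input length up to 4: every symbol moves from q0 toward q4, which means 'more than 3' and absorbs. Accept from {q0, q1, q2, q3}.
        a   b   c  
>* q0   q1  q1  q1 
 * q1   q2  q2  q2 
 * q2   q3  q3  q3 
 * q3   q4  q4  q4 
   q4   q4  q4  q4 
(> = start, * = accepting)

start=q0; accept=q0,q1,q2,q3; q0-a->q1; q0-b->q1; q0-c->q1; q1-a->q2; q1-b->q2; q1-c->q2; q2-a->q3; q2-b->q3; q2-c->q3; q3-a->q4; q3-b->q4; q3-c->q4; q4-a->q4; q4-b->q4; q4-c->q4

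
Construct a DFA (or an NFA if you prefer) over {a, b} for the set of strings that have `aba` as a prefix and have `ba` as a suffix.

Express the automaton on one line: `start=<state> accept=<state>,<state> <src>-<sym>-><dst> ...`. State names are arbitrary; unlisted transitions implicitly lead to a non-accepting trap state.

Handle the two conditions separately and then intersect. One (5 states) tracks whether the input so far still matches the prefix `aba`; the other (3 states) tracks how much of the suffix `ba` has currently been matched. Each combined state is a pair, one component from each; accept when both components accept. Equivalent product states are then merged.
7 states suffice.
        a   b  
>  q0   q1  q2 
   q1   q2  q3 
   q2   q2  q2 
   q3   q4  q2 
 * q4   q5  q6 
   q5   q5  q6 
   q6   q4  q6 
(> = start, * = accepting)

start=q0 accept=q4 q0-a->q1 q0-b->q2 q1-a->q2 q1-b->q3 q2-a->q2 q2-b->q2 q3-a->q4 q3-b->q2 q4-a->q5 q4-b->q6 q5-a->q5 q5-b->q6 q6-a->q4 q6-b->q6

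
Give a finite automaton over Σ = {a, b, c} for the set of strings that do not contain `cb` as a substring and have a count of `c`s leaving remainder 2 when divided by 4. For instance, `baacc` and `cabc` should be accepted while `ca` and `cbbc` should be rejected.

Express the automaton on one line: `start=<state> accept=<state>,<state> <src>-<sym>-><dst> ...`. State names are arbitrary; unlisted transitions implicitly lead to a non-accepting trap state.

start=q0 accept=q4,q6 q0-a->q0 q0-b->q0 q0-c->q1 q1-a->q2 q1-b->q3 q1-c->q4 q2-a->q2 q2-b->q2 q2-c->q4 q3-a->q3 q3-b->q3 q3-c->q5 q4-a->q6 q4-b->q5 q4-c->q7 q5-a->q5 q5-b->q5 q5-c->q8 q6-a->q6 q6-b->q6 q6-c->q7 q7-a->q9 q7-b->q8 q7-c->q10 q8-a->q8 q8-b->q8 q8-c->q11 q9-a->q9 q9-b->q9 q9-c->q10 q10-a->q0 q10-b->q11 q10-c->q1 q11-a->q11 q11-b->q11 q11-c->q3

Run two small machines in parallel and take their product. One (3 states) tracks partial matches of the forbidden pattern `cb`; the other (4 states) tracks the count of `c`s modulo 4. Each combined state is a pair, one component from each; accept when both components accept.
With 12 states:
          a    b    c  
>  q0     q0   q0   q1 
   q1     q2   q3   q4 
   q2     q2   q2   q4 
   q3     q3   q3   q5 
 * q4     q6   q5   q7 
   q5     q5   q5   q8 
 * q6     q6   q6   q7 
   q7     q9   q8  q10 
   q8     q8   q8  q11 
   q9     q9   q9  q10 
   q10    q0  q11   q1 
   q11   q11  q11   q3 
(> = start, * = accepting)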